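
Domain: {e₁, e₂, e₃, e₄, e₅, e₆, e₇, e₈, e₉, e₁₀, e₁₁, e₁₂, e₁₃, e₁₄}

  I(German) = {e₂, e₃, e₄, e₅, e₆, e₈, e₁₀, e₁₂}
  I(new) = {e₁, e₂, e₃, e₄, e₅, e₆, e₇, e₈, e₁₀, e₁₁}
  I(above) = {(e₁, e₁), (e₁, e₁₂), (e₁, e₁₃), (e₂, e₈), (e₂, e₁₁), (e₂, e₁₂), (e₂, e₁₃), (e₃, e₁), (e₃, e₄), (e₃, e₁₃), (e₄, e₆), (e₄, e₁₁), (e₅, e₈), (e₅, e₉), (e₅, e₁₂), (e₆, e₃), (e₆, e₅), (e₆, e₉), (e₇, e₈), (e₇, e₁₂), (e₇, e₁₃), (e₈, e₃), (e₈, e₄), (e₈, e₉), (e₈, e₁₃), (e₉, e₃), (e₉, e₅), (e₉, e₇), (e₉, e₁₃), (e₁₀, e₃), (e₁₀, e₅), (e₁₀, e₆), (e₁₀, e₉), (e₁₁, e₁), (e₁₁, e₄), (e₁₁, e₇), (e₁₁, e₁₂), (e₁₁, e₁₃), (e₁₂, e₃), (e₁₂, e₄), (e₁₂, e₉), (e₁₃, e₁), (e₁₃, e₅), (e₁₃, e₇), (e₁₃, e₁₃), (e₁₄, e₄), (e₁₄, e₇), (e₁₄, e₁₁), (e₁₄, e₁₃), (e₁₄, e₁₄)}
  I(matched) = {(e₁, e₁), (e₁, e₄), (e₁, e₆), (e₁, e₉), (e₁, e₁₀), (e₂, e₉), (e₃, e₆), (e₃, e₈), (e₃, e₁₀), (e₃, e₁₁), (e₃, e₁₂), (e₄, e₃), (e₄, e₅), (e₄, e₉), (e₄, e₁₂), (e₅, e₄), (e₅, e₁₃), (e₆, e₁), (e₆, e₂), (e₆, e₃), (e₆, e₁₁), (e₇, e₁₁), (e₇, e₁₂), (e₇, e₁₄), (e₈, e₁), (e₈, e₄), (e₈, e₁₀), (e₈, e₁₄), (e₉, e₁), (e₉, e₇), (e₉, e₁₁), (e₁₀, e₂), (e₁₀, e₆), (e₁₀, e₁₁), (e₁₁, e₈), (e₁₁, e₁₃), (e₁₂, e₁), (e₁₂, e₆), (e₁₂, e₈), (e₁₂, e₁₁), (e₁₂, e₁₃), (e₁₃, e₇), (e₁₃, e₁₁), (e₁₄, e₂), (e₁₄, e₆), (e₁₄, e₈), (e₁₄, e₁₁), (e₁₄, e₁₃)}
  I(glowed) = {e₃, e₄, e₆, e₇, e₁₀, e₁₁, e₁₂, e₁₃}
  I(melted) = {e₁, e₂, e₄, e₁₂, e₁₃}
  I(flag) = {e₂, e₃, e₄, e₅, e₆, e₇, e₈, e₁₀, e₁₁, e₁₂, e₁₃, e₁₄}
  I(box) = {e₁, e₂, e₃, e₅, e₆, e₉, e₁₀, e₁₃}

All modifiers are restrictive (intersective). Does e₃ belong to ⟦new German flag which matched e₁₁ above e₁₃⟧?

yes

⟦which matched e₁₁⟧ = {x : ⟨x, e₁₁⟩ ∈ ⟦matched⟧} = {e₃, e₆, e₇, e₉, e₁₀, e₁₂, e₁₃, e₁₄}
⟦above e₁₃⟧ = {x : ⟨x, e₁₃⟩ ∈ ⟦above⟧} = {e₁, e₂, e₃, e₇, e₈, e₉, e₁₁, e₁₃, e₁₄}
⟦flag⟧ = {e₂, e₃, e₄, e₅, e₆, e₇, e₈, e₁₀, e₁₁, e₁₂, e₁₃, e₁₄}
… ∩ ⟦which matched e₁₁⟧ = {e₂, e₃, e₄, e₅, e₆, e₇, e₈, e₁₀, e₁₁, e₁₂, e₁₃, e₁₄} ∩ {e₃, e₆, e₇, e₉, e₁₀, e₁₂, e₁₃, e₁₄} = {e₃, e₆, e₇, e₁₀, e₁₂, e₁₃, e₁₄}
… ∩ ⟦above e₁₃⟧ = {e₃, e₆, e₇, e₁₀, e₁₂, e₁₃, e₁₄} ∩ {e₁, e₂, e₃, e₇, e₈, e₉, e₁₁, e₁₃, e₁₄} = {e₃, e₇, e₁₃, e₁₄}
… ∩ ⟦new⟧ = {e₃, e₇, e₁₃, e₁₄} ∩ {e₁, e₂, e₃, e₄, e₅, e₆, e₇, e₈, e₁₀, e₁₁} = {e₃, e₇}
… ∩ ⟦German⟧ = {e₃, e₇} ∩ {e₂, e₃, e₄, e₅, e₆, e₈, e₁₀, e₁₂} = {e₃}
⟦new German flag which matched e₁₁ above e₁₃⟧ = {e₃}; e₃ ∈ this set.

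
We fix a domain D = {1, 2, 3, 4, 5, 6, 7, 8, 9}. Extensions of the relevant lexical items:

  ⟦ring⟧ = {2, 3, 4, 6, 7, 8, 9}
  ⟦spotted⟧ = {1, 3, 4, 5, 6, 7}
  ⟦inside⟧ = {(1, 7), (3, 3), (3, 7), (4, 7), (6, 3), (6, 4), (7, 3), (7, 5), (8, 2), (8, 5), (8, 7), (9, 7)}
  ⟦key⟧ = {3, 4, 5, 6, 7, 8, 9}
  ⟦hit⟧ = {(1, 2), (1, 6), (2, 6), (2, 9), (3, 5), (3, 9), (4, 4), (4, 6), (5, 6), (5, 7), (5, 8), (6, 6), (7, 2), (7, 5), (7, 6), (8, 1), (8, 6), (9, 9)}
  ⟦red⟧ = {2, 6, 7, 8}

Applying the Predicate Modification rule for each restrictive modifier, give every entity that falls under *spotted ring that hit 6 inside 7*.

⟦that hit 6⟧ = {x : ⟨x, 6⟩ ∈ ⟦hit⟧} = {1, 2, 4, 5, 6, 7, 8}
⟦inside 7⟧ = {x : ⟨x, 7⟩ ∈ ⟦inside⟧} = {1, 3, 4, 8, 9}
⟦ring⟧ = {2, 3, 4, 6, 7, 8, 9}
… ∩ ⟦that hit 6⟧ = {2, 3, 4, 6, 7, 8, 9} ∩ {1, 2, 4, 5, 6, 7, 8} = {2, 4, 6, 7, 8}
… ∩ ⟦inside 7⟧ = {2, 4, 6, 7, 8} ∩ {1, 3, 4, 8, 9} = {4, 8}
… ∩ ⟦spotted⟧ = {4, 8} ∩ {1, 3, 4, 5, 6, 7} = {4}
So ⟦spotted ring that hit 6 inside 7⟧ = {4}.

{4}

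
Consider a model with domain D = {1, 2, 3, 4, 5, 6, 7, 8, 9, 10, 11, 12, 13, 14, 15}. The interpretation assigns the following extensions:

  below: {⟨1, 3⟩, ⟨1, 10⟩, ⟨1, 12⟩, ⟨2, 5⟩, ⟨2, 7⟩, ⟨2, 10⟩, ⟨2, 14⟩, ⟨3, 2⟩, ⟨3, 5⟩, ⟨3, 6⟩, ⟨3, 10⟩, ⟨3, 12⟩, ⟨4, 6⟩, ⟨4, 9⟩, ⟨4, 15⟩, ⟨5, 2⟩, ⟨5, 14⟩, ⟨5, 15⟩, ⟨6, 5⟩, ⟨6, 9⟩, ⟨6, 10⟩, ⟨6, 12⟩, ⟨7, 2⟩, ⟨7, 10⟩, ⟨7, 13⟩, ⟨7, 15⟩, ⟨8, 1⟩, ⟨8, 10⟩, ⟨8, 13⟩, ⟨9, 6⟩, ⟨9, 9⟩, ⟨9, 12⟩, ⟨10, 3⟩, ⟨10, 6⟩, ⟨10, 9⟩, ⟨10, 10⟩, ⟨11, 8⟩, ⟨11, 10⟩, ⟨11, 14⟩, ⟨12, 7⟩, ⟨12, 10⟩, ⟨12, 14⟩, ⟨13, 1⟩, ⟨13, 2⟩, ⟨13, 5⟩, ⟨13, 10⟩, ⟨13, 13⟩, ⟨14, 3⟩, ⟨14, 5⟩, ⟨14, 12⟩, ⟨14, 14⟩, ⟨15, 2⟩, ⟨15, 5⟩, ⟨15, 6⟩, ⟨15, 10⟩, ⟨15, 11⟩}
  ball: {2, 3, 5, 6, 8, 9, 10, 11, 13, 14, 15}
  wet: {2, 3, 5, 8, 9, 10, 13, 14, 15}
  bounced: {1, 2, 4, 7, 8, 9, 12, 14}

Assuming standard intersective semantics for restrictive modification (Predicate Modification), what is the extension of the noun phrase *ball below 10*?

{2, 3, 6, 8, 10, 11, 13, 15}

⟦below 10⟧ = {x : ⟨x, 10⟩ ∈ ⟦below⟧} = {1, 2, 3, 6, 7, 8, 10, 11, 12, 13, 15}
⟦ball⟧ = {2, 3, 5, 6, 8, 9, 10, 11, 13, 14, 15}
… ∩ ⟦below 10⟧ = {2, 3, 5, 6, 8, 9, 10, 11, 13, 14, 15} ∩ {1, 2, 3, 6, 7, 8, 10, 11, 12, 13, 15} = {2, 3, 6, 8, 10, 11, 13, 15}
So ⟦ball below 10⟧ = {2, 3, 6, 8, 10, 11, 13, 15}.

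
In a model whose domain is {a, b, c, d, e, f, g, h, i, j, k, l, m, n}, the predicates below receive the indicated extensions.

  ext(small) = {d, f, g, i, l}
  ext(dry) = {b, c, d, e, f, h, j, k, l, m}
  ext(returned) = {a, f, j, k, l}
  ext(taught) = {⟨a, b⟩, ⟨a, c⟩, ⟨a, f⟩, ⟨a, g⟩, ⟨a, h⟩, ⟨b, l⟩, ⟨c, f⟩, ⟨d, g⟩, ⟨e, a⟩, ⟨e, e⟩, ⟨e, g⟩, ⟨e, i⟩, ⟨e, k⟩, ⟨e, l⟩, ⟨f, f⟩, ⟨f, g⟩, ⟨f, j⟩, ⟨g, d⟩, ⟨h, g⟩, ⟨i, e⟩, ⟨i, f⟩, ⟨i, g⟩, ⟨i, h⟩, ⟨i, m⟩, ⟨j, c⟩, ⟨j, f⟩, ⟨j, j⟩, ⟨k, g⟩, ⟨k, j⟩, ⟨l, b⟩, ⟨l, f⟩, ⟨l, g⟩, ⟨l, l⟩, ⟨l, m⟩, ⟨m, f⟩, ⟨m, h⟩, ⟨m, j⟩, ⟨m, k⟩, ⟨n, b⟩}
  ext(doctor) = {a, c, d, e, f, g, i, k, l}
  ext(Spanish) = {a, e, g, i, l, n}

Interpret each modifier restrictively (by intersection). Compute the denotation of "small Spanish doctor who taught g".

{i, l}

⟦who taught g⟧ = {x : ⟨x, g⟩ ∈ ⟦taught⟧} = {a, d, e, f, h, i, k, l}
⟦doctor⟧ = {a, c, d, e, f, g, i, k, l}
… ∩ ⟦who taught g⟧ = {a, c, d, e, f, g, i, k, l} ∩ {a, d, e, f, h, i, k, l} = {a, d, e, f, i, k, l}
… ∩ ⟦small⟧ = {a, d, e, f, i, k, l} ∩ {d, f, g, i, l} = {d, f, i, l}
… ∩ ⟦Spanish⟧ = {d, f, i, l} ∩ {a, e, g, i, l, n} = {i, l}
So ⟦small Spanish doctor who taught g⟧ = {i, l}.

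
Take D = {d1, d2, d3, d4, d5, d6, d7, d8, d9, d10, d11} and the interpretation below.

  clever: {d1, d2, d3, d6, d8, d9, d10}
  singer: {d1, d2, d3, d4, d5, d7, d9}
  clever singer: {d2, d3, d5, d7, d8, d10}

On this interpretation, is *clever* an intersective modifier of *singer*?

⟦clever⟧ ∩ ⟦singer⟧ = {d1, d2, d3, d6, d8, d9, d10} ∩ {d1, d2, d3, d4, d5, d7, d9} = {d1, d2, d3, d9}
Observed ⟦clever singer⟧ = {d2, d3, d5, d7, d8, d10}.
These differ, so the modifier is not intersective in this model.

no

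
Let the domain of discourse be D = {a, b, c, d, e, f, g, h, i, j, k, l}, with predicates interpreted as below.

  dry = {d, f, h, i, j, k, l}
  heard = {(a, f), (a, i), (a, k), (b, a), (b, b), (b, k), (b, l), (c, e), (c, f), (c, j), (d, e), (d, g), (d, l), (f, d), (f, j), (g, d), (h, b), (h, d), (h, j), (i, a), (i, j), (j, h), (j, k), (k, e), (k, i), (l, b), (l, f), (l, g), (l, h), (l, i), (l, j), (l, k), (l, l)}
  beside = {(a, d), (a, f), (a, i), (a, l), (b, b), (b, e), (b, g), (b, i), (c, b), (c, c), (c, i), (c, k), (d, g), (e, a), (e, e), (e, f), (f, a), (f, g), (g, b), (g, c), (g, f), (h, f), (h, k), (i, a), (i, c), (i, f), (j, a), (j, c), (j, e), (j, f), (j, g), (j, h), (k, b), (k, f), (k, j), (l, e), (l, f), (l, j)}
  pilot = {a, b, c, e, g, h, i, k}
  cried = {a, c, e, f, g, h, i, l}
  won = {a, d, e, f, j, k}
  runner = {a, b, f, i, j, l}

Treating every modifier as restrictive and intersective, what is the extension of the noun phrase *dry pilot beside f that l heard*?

⟦beside f⟧ = {x : ⟨x, f⟩ ∈ ⟦beside⟧} = {a, e, g, h, i, j, k, l}
⟦that l heard⟧ = {x : ⟨l, x⟩ ∈ ⟦heard⟧} = {b, f, g, h, i, j, k, l}
⟦pilot⟧ = {a, b, c, e, g, h, i, k}
… ∩ ⟦beside f⟧ = {a, b, c, e, g, h, i, k} ∩ {a, e, g, h, i, j, k, l} = {a, e, g, h, i, k}
… ∩ ⟦that l heard⟧ = {a, e, g, h, i, k} ∩ {b, f, g, h, i, j, k, l} = {g, h, i, k}
… ∩ ⟦dry⟧ = {g, h, i, k} ∩ {d, f, h, i, j, k, l} = {h, i, k}
So ⟦dry pilot beside f that l heard⟧ = {h, i, k}.

{h, i, k}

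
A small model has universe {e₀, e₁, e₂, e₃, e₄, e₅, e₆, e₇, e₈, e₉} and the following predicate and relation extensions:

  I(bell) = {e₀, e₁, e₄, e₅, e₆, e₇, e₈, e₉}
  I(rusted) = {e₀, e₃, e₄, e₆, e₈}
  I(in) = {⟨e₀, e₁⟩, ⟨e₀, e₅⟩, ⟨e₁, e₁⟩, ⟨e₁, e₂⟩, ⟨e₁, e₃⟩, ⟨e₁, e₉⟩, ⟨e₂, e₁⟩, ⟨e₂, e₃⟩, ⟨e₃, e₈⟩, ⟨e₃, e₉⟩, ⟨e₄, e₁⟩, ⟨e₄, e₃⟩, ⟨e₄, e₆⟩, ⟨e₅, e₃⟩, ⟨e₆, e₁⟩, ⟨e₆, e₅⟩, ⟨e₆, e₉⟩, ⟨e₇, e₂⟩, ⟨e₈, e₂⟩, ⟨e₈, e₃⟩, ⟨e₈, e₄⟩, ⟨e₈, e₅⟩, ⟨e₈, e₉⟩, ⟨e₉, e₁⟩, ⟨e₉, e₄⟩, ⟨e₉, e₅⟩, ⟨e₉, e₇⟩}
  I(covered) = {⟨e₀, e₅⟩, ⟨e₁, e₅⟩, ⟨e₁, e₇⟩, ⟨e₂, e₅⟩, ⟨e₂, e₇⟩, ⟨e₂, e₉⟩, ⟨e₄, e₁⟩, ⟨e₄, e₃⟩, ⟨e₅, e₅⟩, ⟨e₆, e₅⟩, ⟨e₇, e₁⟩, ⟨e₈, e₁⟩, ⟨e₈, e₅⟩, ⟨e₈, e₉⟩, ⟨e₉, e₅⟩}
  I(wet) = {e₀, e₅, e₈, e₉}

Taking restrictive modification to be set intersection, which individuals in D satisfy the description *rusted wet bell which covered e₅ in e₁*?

⟦which covered e₅⟧ = {x : ⟨x, e₅⟩ ∈ ⟦covered⟧} = {e₀, e₁, e₂, e₅, e₆, e₈, e₉}
⟦in e₁⟧ = {x : ⟨x, e₁⟩ ∈ ⟦in⟧} = {e₀, e₁, e₂, e₄, e₆, e₉}
⟦bell⟧ = {e₀, e₁, e₄, e₅, e₆, e₇, e₈, e₉}
… ∩ ⟦which covered e₅⟧ = {e₀, e₁, e₄, e₅, e₆, e₇, e₈, e₉} ∩ {e₀, e₁, e₂, e₅, e₆, e₈, e₉} = {e₀, e₁, e₅, e₆, e₈, e₉}
… ∩ ⟦in e₁⟧ = {e₀, e₁, e₅, e₆, e₈, e₉} ∩ {e₀, e₁, e₂, e₄, e₆, e₉} = {e₀, e₁, e₆, e₉}
… ∩ ⟦rusted⟧ = {e₀, e₁, e₆, e₉} ∩ {e₀, e₃, e₄, e₆, e₈} = {e₀, e₆}
… ∩ ⟦wet⟧ = {e₀, e₆} ∩ {e₀, e₅, e₈, e₉} = {e₀}
So ⟦rusted wet bell which covered e₅ in e₁⟧ = {e₀}.

{e₀}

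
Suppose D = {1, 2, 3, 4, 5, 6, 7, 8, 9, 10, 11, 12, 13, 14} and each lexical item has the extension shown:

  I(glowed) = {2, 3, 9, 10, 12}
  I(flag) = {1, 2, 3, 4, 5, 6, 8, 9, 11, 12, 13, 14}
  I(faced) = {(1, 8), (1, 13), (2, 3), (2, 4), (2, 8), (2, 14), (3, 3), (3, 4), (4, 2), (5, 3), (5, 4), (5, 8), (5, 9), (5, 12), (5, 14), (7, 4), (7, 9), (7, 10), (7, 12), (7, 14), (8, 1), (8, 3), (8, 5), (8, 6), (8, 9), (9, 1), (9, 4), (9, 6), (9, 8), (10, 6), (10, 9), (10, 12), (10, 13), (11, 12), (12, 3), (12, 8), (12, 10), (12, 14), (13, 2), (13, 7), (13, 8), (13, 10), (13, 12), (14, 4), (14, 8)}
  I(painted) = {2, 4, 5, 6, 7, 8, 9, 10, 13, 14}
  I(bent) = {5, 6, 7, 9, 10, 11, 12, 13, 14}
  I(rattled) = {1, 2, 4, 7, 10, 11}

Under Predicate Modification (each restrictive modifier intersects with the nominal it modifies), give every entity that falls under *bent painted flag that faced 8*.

{5, 9, 13, 14}

⟦that faced 8⟧ = {x : ⟨x, 8⟩ ∈ ⟦faced⟧} = {1, 2, 5, 9, 12, 13, 14}
⟦flag⟧ = {1, 2, 3, 4, 5, 6, 8, 9, 11, 12, 13, 14}
… ∩ ⟦that faced 8⟧ = {1, 2, 3, 4, 5, 6, 8, 9, 11, 12, 13, 14} ∩ {1, 2, 5, 9, 12, 13, 14} = {1, 2, 5, 9, 12, 13, 14}
… ∩ ⟦bent⟧ = {1, 2, 5, 9, 12, 13, 14} ∩ {5, 6, 7, 9, 10, 11, 12, 13, 14} = {5, 9, 12, 13, 14}
… ∩ ⟦painted⟧ = {5, 9, 12, 13, 14} ∩ {2, 4, 5, 6, 7, 8, 9, 10, 13, 14} = {5, 9, 13, 14}
So ⟦bent painted flag that faced 8⟧ = {5, 9, 13, 14}.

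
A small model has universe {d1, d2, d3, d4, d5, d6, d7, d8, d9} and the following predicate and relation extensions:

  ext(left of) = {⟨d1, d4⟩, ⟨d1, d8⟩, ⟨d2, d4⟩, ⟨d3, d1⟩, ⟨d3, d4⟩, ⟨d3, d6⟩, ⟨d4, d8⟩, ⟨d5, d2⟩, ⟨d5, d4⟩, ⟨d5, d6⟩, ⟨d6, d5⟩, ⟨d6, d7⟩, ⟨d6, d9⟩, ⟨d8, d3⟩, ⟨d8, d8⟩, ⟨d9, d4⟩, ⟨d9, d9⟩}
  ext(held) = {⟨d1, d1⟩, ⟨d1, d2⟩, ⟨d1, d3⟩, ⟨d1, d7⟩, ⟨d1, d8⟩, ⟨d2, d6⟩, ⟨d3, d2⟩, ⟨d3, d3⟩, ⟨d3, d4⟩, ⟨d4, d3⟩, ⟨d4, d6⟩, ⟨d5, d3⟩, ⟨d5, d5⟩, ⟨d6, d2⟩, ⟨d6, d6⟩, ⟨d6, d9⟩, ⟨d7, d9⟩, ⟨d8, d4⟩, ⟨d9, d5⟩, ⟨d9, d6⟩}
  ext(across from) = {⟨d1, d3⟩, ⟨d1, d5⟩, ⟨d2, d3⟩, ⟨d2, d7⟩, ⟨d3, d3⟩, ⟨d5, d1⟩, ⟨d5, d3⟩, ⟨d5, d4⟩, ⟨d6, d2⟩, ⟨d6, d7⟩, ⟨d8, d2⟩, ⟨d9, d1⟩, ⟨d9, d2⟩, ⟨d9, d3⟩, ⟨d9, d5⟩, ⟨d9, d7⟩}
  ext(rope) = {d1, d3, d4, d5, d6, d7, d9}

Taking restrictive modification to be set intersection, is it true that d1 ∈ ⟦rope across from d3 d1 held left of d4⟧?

yes

⟦across from d3⟧ = {x : ⟨x, d3⟩ ∈ ⟦across from⟧} = {d1, d2, d3, d5, d9}
⟦d1 held⟧ = {x : ⟨d1, x⟩ ∈ ⟦held⟧} = {d1, d2, d3, d7, d8}
⟦left of d4⟧ = {x : ⟨x, d4⟩ ∈ ⟦left of⟧} = {d1, d2, d3, d5, d9}
⟦rope⟧ = {d1, d3, d4, d5, d6, d7, d9}
… ∩ ⟦across from d3⟧ = {d1, d3, d4, d5, d6, d7, d9} ∩ {d1, d2, d3, d5, d9} = {d1, d3, d5, d9}
… ∩ ⟦d1 held⟧ = {d1, d3, d5, d9} ∩ {d1, d2, d3, d7, d8} = {d1, d3}
… ∩ ⟦left of d4⟧ = {d1, d3} ∩ {d1, d2, d3, d5, d9} = {d1, d3}
⟦rope across from d3 d1 held left of d4⟧ = {d1, d3}; d1 ∈ this set.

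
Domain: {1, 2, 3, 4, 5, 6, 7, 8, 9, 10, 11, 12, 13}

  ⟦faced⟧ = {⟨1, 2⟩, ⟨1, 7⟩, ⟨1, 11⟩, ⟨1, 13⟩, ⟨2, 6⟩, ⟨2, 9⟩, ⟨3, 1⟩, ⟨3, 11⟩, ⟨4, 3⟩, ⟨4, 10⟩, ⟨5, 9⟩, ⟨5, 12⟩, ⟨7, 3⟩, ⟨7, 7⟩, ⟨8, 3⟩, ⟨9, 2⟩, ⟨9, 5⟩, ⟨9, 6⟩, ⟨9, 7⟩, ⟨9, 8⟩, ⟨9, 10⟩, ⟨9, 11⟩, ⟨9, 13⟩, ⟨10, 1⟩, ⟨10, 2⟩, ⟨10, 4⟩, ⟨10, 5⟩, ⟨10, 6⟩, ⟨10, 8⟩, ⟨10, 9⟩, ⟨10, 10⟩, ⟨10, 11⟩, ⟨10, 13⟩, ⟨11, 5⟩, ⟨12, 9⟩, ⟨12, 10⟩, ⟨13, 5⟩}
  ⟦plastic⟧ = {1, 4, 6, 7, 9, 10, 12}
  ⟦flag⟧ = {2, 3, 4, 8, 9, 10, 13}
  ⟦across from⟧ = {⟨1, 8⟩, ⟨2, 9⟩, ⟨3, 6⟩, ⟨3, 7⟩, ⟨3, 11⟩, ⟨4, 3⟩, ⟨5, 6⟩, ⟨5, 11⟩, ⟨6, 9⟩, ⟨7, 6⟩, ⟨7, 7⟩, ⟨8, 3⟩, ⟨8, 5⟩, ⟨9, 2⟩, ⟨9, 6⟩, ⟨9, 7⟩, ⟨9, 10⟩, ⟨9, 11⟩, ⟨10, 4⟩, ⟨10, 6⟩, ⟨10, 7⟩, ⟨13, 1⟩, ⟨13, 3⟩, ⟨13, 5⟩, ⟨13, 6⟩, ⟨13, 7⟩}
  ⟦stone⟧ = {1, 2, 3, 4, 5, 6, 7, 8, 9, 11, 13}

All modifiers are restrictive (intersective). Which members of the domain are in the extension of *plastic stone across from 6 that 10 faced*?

⟦across from 6⟧ = {x : ⟨x, 6⟩ ∈ ⟦across from⟧} = {3, 5, 7, 9, 10, 13}
⟦that 10 faced⟧ = {x : ⟨10, x⟩ ∈ ⟦faced⟧} = {1, 2, 4, 5, 6, 8, 9, 10, 11, 13}
⟦stone⟧ = {1, 2, 3, 4, 5, 6, 7, 8, 9, 11, 13}
… ∩ ⟦across from 6⟧ = {1, 2, 3, 4, 5, 6, 7, 8, 9, 11, 13} ∩ {3, 5, 7, 9, 10, 13} = {3, 5, 7, 9, 13}
… ∩ ⟦that 10 faced⟧ = {3, 5, 7, 9, 13} ∩ {1, 2, 4, 5, 6, 8, 9, 10, 11, 13} = {5, 9, 13}
… ∩ ⟦plastic⟧ = {5, 9, 13} ∩ {1, 4, 6, 7, 9, 10, 12} = {9}
So ⟦plastic stone across from 6 that 10 faced⟧ = {9}.

{9}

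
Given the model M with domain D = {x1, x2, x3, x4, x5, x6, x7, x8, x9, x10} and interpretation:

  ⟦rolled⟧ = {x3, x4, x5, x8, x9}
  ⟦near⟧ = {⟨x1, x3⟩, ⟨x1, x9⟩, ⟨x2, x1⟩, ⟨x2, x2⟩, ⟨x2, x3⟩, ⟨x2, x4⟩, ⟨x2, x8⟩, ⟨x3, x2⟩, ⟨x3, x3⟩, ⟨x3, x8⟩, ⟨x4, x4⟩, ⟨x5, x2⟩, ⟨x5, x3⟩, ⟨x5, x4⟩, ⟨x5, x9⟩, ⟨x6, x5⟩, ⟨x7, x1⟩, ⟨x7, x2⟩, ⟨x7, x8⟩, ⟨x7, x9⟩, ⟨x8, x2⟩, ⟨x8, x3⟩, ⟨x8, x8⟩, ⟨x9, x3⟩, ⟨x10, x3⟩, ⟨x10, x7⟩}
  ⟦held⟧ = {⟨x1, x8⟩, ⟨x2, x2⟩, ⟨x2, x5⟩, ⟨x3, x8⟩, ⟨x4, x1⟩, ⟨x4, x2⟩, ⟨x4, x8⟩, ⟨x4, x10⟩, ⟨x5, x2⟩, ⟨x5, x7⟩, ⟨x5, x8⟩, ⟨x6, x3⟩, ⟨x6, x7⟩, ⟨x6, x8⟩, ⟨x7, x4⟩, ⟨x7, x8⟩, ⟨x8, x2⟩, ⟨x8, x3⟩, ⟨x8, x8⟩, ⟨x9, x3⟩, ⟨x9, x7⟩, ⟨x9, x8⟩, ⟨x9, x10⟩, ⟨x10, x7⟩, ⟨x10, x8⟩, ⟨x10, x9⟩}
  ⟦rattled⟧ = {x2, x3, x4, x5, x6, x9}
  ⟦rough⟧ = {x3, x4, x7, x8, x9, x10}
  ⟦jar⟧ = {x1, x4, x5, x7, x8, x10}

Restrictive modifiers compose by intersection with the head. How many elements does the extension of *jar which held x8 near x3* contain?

⟦which held x8⟧ = {x : ⟨x, x8⟩ ∈ ⟦held⟧} = {x1, x3, x4, x5, x6, x7, x8, x9, x10}
⟦near x3⟧ = {x : ⟨x, x3⟩ ∈ ⟦near⟧} = {x1, x2, x3, x5, x8, x9, x10}
⟦jar⟧ = {x1, x4, x5, x7, x8, x10}
… ∩ ⟦which held x8⟧ = {x1, x4, x5, x7, x8, x10} ∩ {x1, x3, x4, x5, x6, x7, x8, x9, x10} = {x1, x4, x5, x7, x8, x10}
… ∩ ⟦near x3⟧ = {x1, x4, x5, x7, x8, x10} ∩ {x1, x2, x3, x5, x8, x9, x10} = {x1, x5, x8, x10}
⟦jar which held x8 near x3⟧ = {x1, x5, x8, x10}, so the cardinality is 4.

4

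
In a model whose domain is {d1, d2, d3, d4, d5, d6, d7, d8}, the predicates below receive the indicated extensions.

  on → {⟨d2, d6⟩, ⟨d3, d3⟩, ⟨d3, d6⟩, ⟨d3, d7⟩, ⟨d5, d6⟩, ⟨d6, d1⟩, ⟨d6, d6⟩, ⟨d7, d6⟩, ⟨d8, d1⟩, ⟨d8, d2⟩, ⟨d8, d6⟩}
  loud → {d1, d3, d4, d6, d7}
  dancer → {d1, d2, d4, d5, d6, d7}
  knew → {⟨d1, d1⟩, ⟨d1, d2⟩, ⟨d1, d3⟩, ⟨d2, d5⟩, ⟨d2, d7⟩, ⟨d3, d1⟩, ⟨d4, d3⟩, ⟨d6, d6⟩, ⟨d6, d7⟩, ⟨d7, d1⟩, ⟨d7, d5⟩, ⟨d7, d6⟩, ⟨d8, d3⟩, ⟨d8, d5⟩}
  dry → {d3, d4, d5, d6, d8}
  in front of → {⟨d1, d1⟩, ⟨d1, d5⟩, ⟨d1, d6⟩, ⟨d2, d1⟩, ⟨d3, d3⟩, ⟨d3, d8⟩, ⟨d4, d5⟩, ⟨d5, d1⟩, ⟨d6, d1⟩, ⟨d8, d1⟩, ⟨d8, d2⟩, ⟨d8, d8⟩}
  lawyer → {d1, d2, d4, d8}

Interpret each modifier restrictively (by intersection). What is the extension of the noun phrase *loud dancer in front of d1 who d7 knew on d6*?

{d6}

⟦in front of d1⟧ = {x : ⟨x, d1⟩ ∈ ⟦in front of⟧} = {d1, d2, d5, d6, d8}
⟦who d7 knew⟧ = {x : ⟨d7, x⟩ ∈ ⟦knew⟧} = {d1, d5, d6}
⟦on d6⟧ = {x : ⟨x, d6⟩ ∈ ⟦on⟧} = {d2, d3, d5, d6, d7, d8}
⟦dancer⟧ = {d1, d2, d4, d5, d6, d7}
… ∩ ⟦in front of d1⟧ = {d1, d2, d4, d5, d6, d7} ∩ {d1, d2, d5, d6, d8} = {d1, d2, d5, d6}
… ∩ ⟦who d7 knew⟧ = {d1, d2, d5, d6} ∩ {d1, d5, d6} = {d1, d5, d6}
… ∩ ⟦on d6⟧ = {d1, d5, d6} ∩ {d2, d3, d5, d6, d7, d8} = {d5, d6}
… ∩ ⟦loud⟧ = {d5, d6} ∩ {d1, d3, d4, d6, d7} = {d6}
So ⟦loud dancer in front of d1 who d7 knew on d6⟧ = {d6}.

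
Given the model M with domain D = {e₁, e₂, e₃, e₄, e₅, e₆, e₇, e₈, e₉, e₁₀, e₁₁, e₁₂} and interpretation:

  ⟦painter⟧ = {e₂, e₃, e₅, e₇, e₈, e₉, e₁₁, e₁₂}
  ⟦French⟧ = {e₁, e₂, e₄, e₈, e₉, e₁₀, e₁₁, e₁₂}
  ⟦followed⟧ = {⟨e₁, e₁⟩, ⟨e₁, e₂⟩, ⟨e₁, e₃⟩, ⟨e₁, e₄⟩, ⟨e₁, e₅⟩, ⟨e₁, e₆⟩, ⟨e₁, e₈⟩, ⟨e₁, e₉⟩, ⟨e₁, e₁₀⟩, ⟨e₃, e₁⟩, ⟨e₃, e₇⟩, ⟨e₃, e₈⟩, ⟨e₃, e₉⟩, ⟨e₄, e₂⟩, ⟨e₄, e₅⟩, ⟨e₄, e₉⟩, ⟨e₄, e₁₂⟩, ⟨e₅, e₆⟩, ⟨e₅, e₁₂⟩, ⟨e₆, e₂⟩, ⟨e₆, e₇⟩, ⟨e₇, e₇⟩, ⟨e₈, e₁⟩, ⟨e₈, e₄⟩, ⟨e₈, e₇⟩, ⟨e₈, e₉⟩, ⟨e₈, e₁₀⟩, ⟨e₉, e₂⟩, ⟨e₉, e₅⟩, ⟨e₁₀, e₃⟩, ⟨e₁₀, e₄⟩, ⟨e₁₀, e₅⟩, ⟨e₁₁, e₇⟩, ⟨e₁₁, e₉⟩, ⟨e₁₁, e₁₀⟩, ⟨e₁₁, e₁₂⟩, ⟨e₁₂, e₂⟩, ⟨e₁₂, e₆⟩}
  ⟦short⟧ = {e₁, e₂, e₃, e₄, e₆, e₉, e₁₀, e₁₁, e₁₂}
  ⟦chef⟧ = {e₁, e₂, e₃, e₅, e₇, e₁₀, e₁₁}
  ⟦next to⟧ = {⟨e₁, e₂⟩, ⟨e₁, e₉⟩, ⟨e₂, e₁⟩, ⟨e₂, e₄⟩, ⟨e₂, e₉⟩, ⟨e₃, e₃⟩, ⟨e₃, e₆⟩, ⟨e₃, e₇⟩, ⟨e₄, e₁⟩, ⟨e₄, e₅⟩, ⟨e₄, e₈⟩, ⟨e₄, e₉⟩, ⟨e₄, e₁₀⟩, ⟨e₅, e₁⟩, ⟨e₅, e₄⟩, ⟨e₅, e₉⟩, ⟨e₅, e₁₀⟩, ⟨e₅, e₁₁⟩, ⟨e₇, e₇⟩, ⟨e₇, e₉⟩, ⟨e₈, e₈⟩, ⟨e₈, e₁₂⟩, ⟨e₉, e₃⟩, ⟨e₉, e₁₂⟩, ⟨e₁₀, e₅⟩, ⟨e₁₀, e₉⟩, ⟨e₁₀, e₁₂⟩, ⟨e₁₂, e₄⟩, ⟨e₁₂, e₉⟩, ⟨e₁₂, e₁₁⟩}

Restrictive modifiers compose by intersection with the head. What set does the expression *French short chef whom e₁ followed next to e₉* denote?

⟦whom e₁ followed⟧ = {x : ⟨e₁, x⟩ ∈ ⟦followed⟧} = {e₁, e₂, e₃, e₄, e₅, e₆, e₈, e₉, e₁₀}
⟦next to e₉⟧ = {x : ⟨x, e₉⟩ ∈ ⟦next to⟧} = {e₁, e₂, e₄, e₅, e₇, e₁₀, e₁₂}
⟦chef⟧ = {e₁, e₂, e₃, e₅, e₇, e₁₀, e₁₁}
… ∩ ⟦whom e₁ followed⟧ = {e₁, e₂, e₃, e₅, e₇, e₁₀, e₁₁} ∩ {e₁, e₂, e₃, e₄, e₅, e₆, e₈, e₉, e₁₀} = {e₁, e₂, e₃, e₅, e₁₀}
… ∩ ⟦next to e₉⟧ = {e₁, e₂, e₃, e₅, e₁₀} ∩ {e₁, e₂, e₄, e₅, e₇, e₁₀, e₁₂} = {e₁, e₂, e₅, e₁₀}
… ∩ ⟦French⟧ = {e₁, e₂, e₅, e₁₀} ∩ {e₁, e₂, e₄, e₈, e₉, e₁₀, e₁₁, e₁₂} = {e₁, e₂, e₁₀}
… ∩ ⟦short⟧ = {e₁, e₂, e₁₀} ∩ {e₁, e₂, e₃, e₄, e₆, e₉, e₁₀, e₁₁, e₁₂} = {e₁, e₂, e₁₀}
So ⟦French short chef whom e₁ followed next to e₉⟧ = {e₁, e₂, e₁₀}.

{e₁, e₂, e₁₀}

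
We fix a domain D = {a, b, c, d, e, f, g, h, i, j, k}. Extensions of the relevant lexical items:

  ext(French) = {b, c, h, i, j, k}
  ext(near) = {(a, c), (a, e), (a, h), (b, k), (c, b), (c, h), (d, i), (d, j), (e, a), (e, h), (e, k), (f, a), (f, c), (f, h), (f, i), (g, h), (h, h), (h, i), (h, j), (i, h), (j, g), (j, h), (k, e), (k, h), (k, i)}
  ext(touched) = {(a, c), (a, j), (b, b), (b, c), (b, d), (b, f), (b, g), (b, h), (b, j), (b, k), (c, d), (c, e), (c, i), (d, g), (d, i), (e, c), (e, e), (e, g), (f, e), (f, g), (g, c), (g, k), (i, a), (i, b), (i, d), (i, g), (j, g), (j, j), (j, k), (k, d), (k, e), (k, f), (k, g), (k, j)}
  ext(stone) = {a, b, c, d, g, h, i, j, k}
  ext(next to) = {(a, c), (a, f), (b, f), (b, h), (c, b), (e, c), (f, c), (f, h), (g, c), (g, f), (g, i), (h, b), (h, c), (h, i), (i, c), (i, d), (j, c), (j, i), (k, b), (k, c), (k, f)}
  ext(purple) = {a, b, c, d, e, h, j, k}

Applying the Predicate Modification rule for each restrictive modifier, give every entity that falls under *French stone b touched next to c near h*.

{h, j, k}

⟦b touched⟧ = {x : ⟨b, x⟩ ∈ ⟦touched⟧} = {b, c, d, f, g, h, j, k}
⟦next to c⟧ = {x : ⟨x, c⟩ ∈ ⟦next to⟧} = {a, e, f, g, h, i, j, k}
⟦near h⟧ = {x : ⟨x, h⟩ ∈ ⟦near⟧} = {a, c, e, f, g, h, i, j, k}
⟦stone⟧ = {a, b, c, d, g, h, i, j, k}
… ∩ ⟦b touched⟧ = {a, b, c, d, g, h, i, j, k} ∩ {b, c, d, f, g, h, j, k} = {b, c, d, g, h, j, k}
… ∩ ⟦next to c⟧ = {b, c, d, g, h, j, k} ∩ {a, e, f, g, h, i, j, k} = {g, h, j, k}
… ∩ ⟦near h⟧ = {g, h, j, k} ∩ {a, c, e, f, g, h, i, j, k} = {g, h, j, k}
… ∩ ⟦French⟧ = {g, h, j, k} ∩ {b, c, h, i, j, k} = {h, j, k}
So ⟦French stone b touched next to c near h⟧ = {h, j, k}.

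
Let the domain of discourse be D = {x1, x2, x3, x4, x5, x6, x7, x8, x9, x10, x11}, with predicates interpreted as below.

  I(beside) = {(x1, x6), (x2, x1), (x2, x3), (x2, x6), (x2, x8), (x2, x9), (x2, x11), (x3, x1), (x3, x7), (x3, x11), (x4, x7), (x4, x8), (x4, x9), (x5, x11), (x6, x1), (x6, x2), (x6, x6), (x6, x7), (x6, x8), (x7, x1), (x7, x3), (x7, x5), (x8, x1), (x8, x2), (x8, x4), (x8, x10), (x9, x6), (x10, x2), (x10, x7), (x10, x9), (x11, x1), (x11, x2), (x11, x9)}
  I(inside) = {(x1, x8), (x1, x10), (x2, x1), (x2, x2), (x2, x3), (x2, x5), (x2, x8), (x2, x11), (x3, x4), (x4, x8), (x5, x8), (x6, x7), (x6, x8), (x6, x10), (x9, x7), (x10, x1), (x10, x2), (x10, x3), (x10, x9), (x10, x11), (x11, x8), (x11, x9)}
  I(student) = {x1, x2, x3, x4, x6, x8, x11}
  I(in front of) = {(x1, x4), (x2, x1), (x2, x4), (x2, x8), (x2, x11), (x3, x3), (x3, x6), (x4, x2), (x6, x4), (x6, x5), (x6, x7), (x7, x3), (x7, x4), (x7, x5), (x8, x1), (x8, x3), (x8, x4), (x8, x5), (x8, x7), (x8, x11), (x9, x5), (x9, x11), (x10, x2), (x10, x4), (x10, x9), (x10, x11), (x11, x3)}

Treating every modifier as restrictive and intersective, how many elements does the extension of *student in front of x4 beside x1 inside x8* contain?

2

⟦in front of x4⟧ = {x : ⟨x, x4⟩ ∈ ⟦in front of⟧} = {x1, x2, x6, x7, x8, x10}
⟦beside x1⟧ = {x : ⟨x, x1⟩ ∈ ⟦beside⟧} = {x2, x3, x6, x7, x8, x11}
⟦inside x8⟧ = {x : ⟨x, x8⟩ ∈ ⟦inside⟧} = {x1, x2, x4, x5, x6, x11}
⟦student⟧ = {x1, x2, x3, x4, x6, x8, x11}
… ∩ ⟦in front of x4⟧ = {x1, x2, x3, x4, x6, x8, x11} ∩ {x1, x2, x6, x7, x8, x10} = {x1, x2, x6, x8}
… ∩ ⟦beside x1⟧ = {x1, x2, x6, x8} ∩ {x2, x3, x6, x7, x8, x11} = {x2, x6, x8}
… ∩ ⟦inside x8⟧ = {x2, x6, x8} ∩ {x1, x2, x4, x5, x6, x11} = {x2, x6}
⟦student in front of x4 beside x1 inside x8⟧ = {x2, x6}, so the cardinality is 2.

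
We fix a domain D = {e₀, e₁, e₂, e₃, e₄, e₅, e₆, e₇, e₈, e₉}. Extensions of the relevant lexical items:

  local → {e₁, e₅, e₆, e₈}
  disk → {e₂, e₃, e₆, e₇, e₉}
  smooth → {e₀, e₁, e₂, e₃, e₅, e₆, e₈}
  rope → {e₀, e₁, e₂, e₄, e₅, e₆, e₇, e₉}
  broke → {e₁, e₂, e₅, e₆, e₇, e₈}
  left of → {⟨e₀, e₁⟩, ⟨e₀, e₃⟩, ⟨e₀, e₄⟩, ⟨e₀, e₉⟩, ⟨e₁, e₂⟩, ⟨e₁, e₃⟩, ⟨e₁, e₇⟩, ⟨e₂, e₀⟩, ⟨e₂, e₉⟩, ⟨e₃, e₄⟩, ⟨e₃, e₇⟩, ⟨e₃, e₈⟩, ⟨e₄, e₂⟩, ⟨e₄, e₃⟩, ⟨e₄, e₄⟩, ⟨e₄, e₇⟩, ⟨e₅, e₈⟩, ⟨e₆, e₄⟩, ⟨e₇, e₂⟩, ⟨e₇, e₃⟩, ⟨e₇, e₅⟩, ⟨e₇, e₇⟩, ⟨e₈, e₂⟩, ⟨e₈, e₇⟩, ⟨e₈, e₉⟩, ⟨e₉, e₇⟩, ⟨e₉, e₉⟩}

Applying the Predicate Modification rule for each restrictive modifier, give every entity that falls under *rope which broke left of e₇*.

{e₁, e₇}

⟦which broke⟧ = ⟦broke⟧ = {e₁, e₂, e₅, e₆, e₇, e₈}
⟦left of e₇⟧ = {x : ⟨x, e₇⟩ ∈ ⟦left of⟧} = {e₁, e₃, e₄, e₇, e₈, e₉}
⟦rope⟧ = {e₀, e₁, e₂, e₄, e₅, e₆, e₇, e₉}
… ∩ ⟦which broke⟧ = {e₀, e₁, e₂, e₄, e₅, e₆, e₇, e₉} ∩ {e₁, e₂, e₅, e₆, e₇, e₈} = {e₁, e₂, e₅, e₆, e₇}
… ∩ ⟦left of e₇⟧ = {e₁, e₂, e₅, e₆, e₇} ∩ {e₁, e₃, e₄, e₇, e₈, e₉} = {e₁, e₇}
So ⟦rope which broke left of e₇⟧ = {e₁, e₇}.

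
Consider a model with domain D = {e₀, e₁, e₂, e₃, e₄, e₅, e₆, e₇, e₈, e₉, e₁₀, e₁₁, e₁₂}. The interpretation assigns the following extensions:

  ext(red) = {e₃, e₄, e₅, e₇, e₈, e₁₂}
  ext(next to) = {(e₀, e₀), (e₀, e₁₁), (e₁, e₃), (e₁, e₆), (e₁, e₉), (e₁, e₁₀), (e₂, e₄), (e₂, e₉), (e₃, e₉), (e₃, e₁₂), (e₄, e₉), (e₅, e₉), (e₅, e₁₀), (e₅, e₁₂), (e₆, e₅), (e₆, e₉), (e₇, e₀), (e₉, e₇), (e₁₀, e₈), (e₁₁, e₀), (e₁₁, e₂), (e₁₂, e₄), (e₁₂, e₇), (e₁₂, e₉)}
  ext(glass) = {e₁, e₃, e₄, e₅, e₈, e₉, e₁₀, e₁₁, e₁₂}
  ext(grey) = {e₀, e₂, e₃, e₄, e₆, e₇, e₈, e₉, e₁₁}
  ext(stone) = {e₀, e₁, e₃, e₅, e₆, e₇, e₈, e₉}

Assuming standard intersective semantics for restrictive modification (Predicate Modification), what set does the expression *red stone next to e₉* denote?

⟦next to e₉⟧ = {x : ⟨x, e₉⟩ ∈ ⟦next to⟧} = {e₁, e₂, e₃, e₄, e₅, e₆, e₁₂}
⟦stone⟧ = {e₀, e₁, e₃, e₅, e₆, e₇, e₈, e₉}
… ∩ ⟦next to e₉⟧ = {e₀, e₁, e₃, e₅, e₆, e₇, e₈, e₉} ∩ {e₁, e₂, e₃, e₄, e₅, e₆, e₁₂} = {e₁, e₃, e₅, e₆}
… ∩ ⟦red⟧ = {e₁, e₃, e₅, e₆} ∩ {e₃, e₄, e₅, e₇, e₈, e₁₂} = {e₃, e₅}
So ⟦red stone next to e₉⟧ = {e₃, e₅}.

{e₃, e₅}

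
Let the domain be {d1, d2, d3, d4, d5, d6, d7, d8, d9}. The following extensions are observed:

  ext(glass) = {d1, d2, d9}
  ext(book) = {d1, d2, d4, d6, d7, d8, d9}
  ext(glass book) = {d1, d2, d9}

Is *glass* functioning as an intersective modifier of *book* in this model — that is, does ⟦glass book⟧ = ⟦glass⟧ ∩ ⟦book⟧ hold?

⟦glass⟧ ∩ ⟦book⟧ = {d1, d2, d9} ∩ {d1, d2, d4, d6, d7, d8, d9} = {d1, d2, d9}
Observed ⟦glass book⟧ = {d1, d2, d9}.
These coincide, so the modifier is intersective here.

yes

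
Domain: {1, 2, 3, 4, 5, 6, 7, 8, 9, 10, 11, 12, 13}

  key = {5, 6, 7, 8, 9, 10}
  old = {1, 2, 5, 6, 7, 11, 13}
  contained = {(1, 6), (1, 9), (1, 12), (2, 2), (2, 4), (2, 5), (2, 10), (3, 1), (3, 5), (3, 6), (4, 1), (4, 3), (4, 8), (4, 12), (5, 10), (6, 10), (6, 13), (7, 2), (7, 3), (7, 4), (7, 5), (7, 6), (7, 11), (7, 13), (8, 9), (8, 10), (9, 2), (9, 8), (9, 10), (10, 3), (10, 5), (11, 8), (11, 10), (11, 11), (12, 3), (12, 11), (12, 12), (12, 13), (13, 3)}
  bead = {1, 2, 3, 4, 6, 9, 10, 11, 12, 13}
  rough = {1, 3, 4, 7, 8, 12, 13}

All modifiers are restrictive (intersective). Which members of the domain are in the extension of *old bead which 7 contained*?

⟦which 7 contained⟧ = {x : ⟨7, x⟩ ∈ ⟦contained⟧} = {2, 3, 4, 5, 6, 11, 13}
⟦bead⟧ = {1, 2, 3, 4, 6, 9, 10, 11, 12, 13}
… ∩ ⟦which 7 contained⟧ = {1, 2, 3, 4, 6, 9, 10, 11, 12, 13} ∩ {2, 3, 4, 5, 6, 11, 13} = {2, 3, 4, 6, 11, 13}
… ∩ ⟦old⟧ = {2, 3, 4, 6, 11, 13} ∩ {1, 2, 5, 6, 7, 11, 13} = {2, 6, 11, 13}
So ⟦old bead which 7 contained⟧ = {2, 6, 11, 13}.

{2, 6, 11, 13}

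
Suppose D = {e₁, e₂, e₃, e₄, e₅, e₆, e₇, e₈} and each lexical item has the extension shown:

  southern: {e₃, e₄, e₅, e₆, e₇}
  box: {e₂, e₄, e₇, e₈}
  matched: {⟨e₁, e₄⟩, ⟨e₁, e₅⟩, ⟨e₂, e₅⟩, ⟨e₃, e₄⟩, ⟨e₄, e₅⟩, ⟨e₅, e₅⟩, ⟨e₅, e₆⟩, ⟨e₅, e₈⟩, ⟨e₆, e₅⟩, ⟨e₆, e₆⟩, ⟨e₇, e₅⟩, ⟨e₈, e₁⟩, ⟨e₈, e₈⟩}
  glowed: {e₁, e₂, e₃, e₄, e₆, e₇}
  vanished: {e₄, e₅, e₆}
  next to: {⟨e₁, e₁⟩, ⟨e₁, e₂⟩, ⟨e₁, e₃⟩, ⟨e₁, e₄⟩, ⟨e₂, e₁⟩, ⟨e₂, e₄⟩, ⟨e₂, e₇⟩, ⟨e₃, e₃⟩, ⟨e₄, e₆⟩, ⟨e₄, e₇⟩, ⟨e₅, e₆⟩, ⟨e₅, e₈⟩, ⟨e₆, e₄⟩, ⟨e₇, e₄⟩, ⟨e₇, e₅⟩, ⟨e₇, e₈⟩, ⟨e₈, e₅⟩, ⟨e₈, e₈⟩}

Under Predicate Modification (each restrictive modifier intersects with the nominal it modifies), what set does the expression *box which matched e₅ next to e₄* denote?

⟦which matched e₅⟧ = {x : ⟨x, e₅⟩ ∈ ⟦matched⟧} = {e₁, e₂, e₄, e₅, e₆, e₇}
⟦next to e₄⟧ = {x : ⟨x, e₄⟩ ∈ ⟦next to⟧} = {e₁, e₂, e₆, e₇}
⟦box⟧ = {e₂, e₄, e₇, e₈}
… ∩ ⟦which matched e₅⟧ = {e₂, e₄, e₇, e₈} ∩ {e₁, e₂, e₄, e₅, e₆, e₇} = {e₂, e₄, e₇}
… ∩ ⟦next to e₄⟧ = {e₂, e₄, e₇} ∩ {e₁, e₂, e₆, e₇} = {e₂, e₇}
So ⟦box which matched e₅ next to e₄⟧ = {e₂, e₇}.

{e₂, e₇}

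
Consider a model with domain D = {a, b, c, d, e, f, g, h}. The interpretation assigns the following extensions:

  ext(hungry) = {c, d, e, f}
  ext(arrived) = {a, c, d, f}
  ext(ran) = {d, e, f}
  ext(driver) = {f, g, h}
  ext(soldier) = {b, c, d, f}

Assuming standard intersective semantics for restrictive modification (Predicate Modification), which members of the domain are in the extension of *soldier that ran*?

⟦that ran⟧ = ⟦ran⟧ = {d, e, f}
⟦soldier⟧ = {b, c, d, f}
… ∩ ⟦that ran⟧ = {b, c, d, f} ∩ {d, e, f} = {d, f}
So ⟦soldier that ran⟧ = {d, f}.

{d, f}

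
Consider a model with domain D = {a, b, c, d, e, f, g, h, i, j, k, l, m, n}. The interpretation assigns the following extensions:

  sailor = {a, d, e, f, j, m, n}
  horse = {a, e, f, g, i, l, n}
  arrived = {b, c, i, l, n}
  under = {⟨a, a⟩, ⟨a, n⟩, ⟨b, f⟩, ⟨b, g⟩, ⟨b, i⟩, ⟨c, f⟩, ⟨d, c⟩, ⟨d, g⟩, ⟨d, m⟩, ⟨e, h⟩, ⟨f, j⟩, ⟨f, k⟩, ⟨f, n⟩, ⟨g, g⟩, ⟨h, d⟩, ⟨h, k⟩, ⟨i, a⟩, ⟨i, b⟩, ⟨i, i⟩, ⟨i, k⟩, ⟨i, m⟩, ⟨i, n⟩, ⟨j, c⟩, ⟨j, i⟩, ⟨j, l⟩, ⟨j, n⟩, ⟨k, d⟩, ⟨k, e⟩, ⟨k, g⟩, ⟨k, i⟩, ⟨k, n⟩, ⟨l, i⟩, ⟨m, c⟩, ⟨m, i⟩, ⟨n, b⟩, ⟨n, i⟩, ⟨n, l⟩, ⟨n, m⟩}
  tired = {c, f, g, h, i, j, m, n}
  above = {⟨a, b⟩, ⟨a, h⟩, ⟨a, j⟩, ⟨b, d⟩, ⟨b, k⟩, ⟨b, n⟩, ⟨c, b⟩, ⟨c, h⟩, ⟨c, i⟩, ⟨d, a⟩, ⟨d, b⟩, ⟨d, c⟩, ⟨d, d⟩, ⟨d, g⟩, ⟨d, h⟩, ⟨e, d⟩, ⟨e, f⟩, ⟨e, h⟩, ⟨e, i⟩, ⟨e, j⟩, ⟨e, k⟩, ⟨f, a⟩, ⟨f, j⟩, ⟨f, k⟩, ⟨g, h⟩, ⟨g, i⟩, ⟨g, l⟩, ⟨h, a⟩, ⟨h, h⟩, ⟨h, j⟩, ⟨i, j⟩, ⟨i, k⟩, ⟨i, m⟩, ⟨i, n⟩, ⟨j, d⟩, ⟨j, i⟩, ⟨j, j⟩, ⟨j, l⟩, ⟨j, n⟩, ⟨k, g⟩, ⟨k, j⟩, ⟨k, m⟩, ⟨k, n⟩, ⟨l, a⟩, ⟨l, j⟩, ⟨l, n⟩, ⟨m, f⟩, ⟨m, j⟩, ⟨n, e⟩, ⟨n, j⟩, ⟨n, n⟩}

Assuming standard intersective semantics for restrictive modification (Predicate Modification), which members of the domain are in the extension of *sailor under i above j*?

⟦under i⟧ = {x : ⟨x, i⟩ ∈ ⟦under⟧} = {b, i, j, k, l, m, n}
⟦above j⟧ = {x : ⟨x, j⟩ ∈ ⟦above⟧} = {a, e, f, h, i, j, k, l, m, n}
⟦sailor⟧ = {a, d, e, f, j, m, n}
… ∩ ⟦under i⟧ = {a, d, e, f, j, m, n} ∩ {b, i, j, k, l, m, n} = {j, m, n}
… ∩ ⟦above j⟧ = {j, m, n} ∩ {a, e, f, h, i, j, k, l, m, n} = {j, m, n}
So ⟦sailor under i above j⟧ = {j, m, n}.

{j, m, n}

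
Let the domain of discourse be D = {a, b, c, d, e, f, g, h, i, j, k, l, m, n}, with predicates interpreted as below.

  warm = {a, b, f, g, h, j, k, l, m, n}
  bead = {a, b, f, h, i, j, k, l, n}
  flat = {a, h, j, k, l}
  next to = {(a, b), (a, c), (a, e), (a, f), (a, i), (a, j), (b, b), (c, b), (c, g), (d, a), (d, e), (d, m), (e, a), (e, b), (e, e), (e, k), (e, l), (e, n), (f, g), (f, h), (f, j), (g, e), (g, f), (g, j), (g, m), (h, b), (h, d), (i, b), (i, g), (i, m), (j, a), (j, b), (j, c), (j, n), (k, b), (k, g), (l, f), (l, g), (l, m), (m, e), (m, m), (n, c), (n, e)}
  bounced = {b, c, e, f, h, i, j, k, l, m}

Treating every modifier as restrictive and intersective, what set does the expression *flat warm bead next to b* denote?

{a, h, j, k}

⟦next to b⟧ = {x : ⟨x, b⟩ ∈ ⟦next to⟧} = {a, b, c, e, h, i, j, k}
⟦bead⟧ = {a, b, f, h, i, j, k, l, n}
… ∩ ⟦next to b⟧ = {a, b, f, h, i, j, k, l, n} ∩ {a, b, c, e, h, i, j, k} = {a, b, h, i, j, k}
… ∩ ⟦flat⟧ = {a, b, h, i, j, k} ∩ {a, h, j, k, l} = {a, h, j, k}
… ∩ ⟦warm⟧ = {a, h, j, k} ∩ {a, b, f, g, h, j, k, l, m, n} = {a, h, j, k}
So ⟦flat warm bead next to b⟧ = {a, h, j, k}.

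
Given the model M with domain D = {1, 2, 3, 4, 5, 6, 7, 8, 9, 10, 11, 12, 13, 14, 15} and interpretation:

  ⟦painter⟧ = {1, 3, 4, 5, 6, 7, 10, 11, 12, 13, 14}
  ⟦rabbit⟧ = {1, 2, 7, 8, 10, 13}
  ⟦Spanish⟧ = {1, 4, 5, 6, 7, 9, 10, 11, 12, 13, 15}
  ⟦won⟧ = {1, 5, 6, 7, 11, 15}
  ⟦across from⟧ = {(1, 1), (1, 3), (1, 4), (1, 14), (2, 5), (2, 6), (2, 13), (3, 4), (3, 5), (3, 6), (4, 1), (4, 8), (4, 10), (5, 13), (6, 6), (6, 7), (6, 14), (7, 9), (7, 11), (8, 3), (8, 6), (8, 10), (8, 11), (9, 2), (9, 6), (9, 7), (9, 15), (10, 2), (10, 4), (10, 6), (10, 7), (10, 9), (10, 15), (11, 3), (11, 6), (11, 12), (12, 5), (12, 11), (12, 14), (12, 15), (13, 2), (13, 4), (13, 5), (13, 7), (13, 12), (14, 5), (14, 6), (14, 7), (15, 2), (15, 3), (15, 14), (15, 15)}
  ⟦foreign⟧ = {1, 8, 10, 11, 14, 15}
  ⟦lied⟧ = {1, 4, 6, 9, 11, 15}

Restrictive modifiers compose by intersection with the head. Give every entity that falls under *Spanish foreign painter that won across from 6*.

{11}

⟦that won⟧ = ⟦won⟧ = {1, 5, 6, 7, 11, 15}
⟦across from 6⟧ = {x : ⟨x, 6⟩ ∈ ⟦across from⟧} = {2, 3, 6, 8, 9, 10, 11, 14}
⟦painter⟧ = {1, 3, 4, 5, 6, 7, 10, 11, 12, 13, 14}
… ∩ ⟦that won⟧ = {1, 3, 4, 5, 6, 7, 10, 11, 12, 13, 14} ∩ {1, 5, 6, 7, 11, 15} = {1, 5, 6, 7, 11}
… ∩ ⟦across from 6⟧ = {1, 5, 6, 7, 11} ∩ {2, 3, 6, 8, 9, 10, 11, 14} = {6, 11}
… ∩ ⟦Spanish⟧ = {6, 11} ∩ {1, 4, 5, 6, 7, 9, 10, 11, 12, 13, 15} = {6, 11}
… ∩ ⟦foreign⟧ = {6, 11} ∩ {1, 8, 10, 11, 14, 15} = {11}
So ⟦Spanish foreign painter that won across from 6⟧ = {11}.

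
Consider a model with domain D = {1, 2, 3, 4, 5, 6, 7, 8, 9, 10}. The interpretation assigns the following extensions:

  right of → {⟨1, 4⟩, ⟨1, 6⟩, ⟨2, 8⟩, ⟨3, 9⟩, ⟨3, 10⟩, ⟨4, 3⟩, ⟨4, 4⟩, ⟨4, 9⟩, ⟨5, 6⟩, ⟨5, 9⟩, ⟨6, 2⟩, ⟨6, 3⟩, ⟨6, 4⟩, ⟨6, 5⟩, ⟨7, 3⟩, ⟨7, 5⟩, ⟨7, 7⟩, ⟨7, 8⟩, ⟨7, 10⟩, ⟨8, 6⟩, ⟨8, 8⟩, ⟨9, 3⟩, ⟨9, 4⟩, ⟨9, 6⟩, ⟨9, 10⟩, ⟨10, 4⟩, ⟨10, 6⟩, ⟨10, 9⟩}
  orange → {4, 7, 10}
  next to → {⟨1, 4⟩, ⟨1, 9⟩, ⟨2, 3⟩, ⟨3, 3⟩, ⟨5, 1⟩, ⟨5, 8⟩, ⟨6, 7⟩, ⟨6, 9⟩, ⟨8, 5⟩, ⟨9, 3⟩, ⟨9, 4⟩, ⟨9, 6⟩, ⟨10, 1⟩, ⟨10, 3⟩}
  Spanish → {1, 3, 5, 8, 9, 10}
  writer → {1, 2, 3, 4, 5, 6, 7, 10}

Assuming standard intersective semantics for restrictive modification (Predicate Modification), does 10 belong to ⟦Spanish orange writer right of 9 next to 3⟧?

⟦right of 9⟧ = {x : ⟨x, 9⟩ ∈ ⟦right of⟧} = {3, 4, 5, 10}
⟦next to 3⟧ = {x : ⟨x, 3⟩ ∈ ⟦next to⟧} = {2, 3, 9, 10}
⟦writer⟧ = {1, 2, 3, 4, 5, 6, 7, 10}
… ∩ ⟦right of 9⟧ = {1, 2, 3, 4, 5, 6, 7, 10} ∩ {3, 4, 5, 10} = {3, 4, 5, 10}
… ∩ ⟦next to 3⟧ = {3, 4, 5, 10} ∩ {2, 3, 9, 10} = {3, 10}
… ∩ ⟦Spanish⟧ = {3, 10} ∩ {1, 3, 5, 8, 9, 10} = {3, 10}
… ∩ ⟦orange⟧ = {3, 10} ∩ {4, 7, 10} = {10}
⟦Spanish orange writer right of 9 next to 3⟧ = {10}; 10 ∈ this set.

yes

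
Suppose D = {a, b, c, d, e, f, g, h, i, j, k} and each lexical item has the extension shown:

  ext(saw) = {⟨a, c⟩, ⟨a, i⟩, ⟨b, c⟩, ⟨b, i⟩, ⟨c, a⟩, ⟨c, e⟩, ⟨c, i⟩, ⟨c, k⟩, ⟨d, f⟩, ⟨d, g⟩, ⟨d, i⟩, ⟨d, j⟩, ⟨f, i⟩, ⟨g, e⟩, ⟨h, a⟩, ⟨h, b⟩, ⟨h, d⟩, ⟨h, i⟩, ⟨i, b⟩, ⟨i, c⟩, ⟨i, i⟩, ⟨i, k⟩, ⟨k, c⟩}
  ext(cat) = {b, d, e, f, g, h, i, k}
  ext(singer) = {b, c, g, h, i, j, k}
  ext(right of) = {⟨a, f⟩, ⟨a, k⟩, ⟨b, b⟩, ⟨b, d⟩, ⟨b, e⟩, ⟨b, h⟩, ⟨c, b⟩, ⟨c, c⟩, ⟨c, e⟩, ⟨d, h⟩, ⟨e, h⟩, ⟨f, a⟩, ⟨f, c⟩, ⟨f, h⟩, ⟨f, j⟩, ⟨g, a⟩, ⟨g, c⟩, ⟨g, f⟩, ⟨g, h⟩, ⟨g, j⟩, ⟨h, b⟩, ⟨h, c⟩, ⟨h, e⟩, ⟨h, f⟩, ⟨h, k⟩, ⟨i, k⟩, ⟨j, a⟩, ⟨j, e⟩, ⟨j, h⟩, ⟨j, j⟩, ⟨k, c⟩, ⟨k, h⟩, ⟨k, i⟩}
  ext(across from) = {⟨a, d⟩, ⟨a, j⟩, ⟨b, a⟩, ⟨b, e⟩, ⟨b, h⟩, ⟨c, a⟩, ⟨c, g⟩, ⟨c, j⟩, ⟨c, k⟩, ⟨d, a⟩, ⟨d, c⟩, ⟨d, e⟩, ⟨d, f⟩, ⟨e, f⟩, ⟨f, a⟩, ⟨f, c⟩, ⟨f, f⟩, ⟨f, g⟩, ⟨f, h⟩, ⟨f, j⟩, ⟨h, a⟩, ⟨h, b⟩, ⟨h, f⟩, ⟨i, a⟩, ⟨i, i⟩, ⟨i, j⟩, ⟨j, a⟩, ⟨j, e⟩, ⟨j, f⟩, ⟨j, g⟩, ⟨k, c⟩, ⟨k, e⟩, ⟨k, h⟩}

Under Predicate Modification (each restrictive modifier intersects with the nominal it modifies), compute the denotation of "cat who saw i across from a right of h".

⟦who saw i⟧ = {x : ⟨x, i⟩ ∈ ⟦saw⟧} = {a, b, c, d, f, h, i}
⟦across from a⟧ = {x : ⟨x, a⟩ ∈ ⟦across from⟧} = {b, c, d, f, h, i, j}
⟦right of h⟧ = {x : ⟨x, h⟩ ∈ ⟦right of⟧} = {b, d, e, f, g, j, k}
⟦cat⟧ = {b, d, e, f, g, h, i, k}
… ∩ ⟦who saw i⟧ = {b, d, e, f, g, h, i, k} ∩ {a, b, c, d, f, h, i} = {b, d, f, h, i}
… ∩ ⟦across from a⟧ = {b, d, f, h, i} ∩ {b, c, d, f, h, i, j} = {b, d, f, h, i}
… ∩ ⟦right of h⟧ = {b, d, f, h, i} ∩ {b, d, e, f, g, j, k} = {b, d, f}
So ⟦cat who saw i across from a right of h⟧ = {b, d, f}.

{b, d, f}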